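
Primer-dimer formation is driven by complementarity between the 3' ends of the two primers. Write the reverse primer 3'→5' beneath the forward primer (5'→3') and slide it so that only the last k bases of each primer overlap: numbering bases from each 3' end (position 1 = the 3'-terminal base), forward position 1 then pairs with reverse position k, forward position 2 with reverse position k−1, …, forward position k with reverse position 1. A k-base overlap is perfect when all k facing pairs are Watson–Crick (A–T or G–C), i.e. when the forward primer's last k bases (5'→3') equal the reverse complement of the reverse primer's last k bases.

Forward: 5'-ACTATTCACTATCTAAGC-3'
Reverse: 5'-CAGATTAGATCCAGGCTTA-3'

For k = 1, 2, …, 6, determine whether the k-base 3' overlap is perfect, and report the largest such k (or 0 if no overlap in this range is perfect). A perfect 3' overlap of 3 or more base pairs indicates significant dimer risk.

Longest perfect overlap: 5 complementary base pairs; significant dimer risk (threshold 3).

Last 6 bases (5'→3') — forward …CTAAGC, reverse …GGCTTA.
Reverse complement of the reverse primer's last 6 bases: TAAGCC; its first k bases are the reverse complement of the reverse primer's last k bases, so a perfect k-base overlap needs the forward primer's last k bases to equal them.
Comparing (forward last k vs required): k=1: C vs T ✗; k=2: GC vs TA ✗; k=3: AGC vs TAA ✗; k=4: AAGC vs TAAG ✗; k=5: TAAGC vs TAAGC ✓; k=6: CTAAGC vs TAAGCC ✗.
Only k = 5 is perfect, so the longest perfect 3' overlap is 5.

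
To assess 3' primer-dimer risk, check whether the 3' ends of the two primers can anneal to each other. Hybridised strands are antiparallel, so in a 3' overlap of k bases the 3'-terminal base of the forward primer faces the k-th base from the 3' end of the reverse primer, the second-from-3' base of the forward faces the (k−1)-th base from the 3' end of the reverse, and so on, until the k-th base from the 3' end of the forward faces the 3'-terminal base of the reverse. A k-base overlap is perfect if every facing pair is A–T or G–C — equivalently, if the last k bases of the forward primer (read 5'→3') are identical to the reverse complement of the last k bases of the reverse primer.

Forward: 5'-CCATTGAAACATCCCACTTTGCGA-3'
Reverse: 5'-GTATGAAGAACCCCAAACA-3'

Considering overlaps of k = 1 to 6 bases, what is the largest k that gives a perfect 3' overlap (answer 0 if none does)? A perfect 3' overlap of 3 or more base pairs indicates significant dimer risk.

Longest perfect overlap: 0 complementary base pairs; below the dimer-risk threshold (threshold 3).

Last 6 bases (5'→3') — forward …TTGCGA, reverse …CAAACA.
Reverse complement of the reverse primer's last 6 bases: TGTTTG; its first k bases are the reverse complement of the reverse primer's last k bases, so a perfect k-base overlap needs the forward primer's last k bases to equal them.
Comparing (forward last k vs required): k=1: A vs T ✗; k=2: GA vs TG ✗; k=3: CGA vs TGT ✗; k=4: GCGA vs TGTT ✗; k=5: TGCGA vs TGTTT ✗; k=6: TTGCGA vs TGTTTG ✗.
No overlap length from 1 to 6 is perfect, so the longest perfect 3' overlap is 0.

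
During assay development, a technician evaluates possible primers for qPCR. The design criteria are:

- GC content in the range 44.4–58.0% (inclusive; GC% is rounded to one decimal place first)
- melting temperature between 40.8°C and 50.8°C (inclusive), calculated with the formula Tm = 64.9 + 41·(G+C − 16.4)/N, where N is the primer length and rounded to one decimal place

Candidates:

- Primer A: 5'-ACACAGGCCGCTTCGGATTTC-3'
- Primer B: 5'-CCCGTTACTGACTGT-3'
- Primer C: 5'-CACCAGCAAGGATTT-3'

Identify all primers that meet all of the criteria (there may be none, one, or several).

Primer B only.

Primer A (21 nt, A=4 T=5 G=5 C=7): GC 12/21 = 57.1% ✓; Tm = 64.9 + 41·(12 − 16.4)/21 = 56.3°C, outside 40.8–50.8°C ✗ — fails.
Primer B (15 nt, A=2 T=5 G=3 C=5): GC 8/15 = 53.3% ✓; Tm = 64.9 + 41·(8 − 16.4)/15 = 41.9°C ✓ — passes.
Primer C (15 nt, A=5 T=3 G=3 C=4): GC 7/15 = 46.7% ✓; Tm = 64.9 + 41·(7 − 16.4)/15 = 39.2°C, outside 40.8–50.8°C ✗ — fails.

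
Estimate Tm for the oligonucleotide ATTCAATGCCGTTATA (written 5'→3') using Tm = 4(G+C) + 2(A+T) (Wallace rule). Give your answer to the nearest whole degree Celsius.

42°C

Base counts: A=5, T=6, G=2, C=3 (length 16).
Tm = 2·(5+6) + 4·(2+3) = 2·11 + 4·5 = 22 + 20 = 42°C.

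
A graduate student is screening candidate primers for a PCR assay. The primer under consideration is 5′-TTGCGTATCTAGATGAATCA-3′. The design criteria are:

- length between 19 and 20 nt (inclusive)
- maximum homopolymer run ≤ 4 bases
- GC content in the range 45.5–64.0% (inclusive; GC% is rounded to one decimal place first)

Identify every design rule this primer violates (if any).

Fails: GC content.

Base counts: A=6, T=7, G=4, C=3 (length 20).
length: length 20 ✓
homopolymer run: longest run = 2 ✓
GC content: GC 7/20 = 35.0%, outside 45.5–64.0% ✗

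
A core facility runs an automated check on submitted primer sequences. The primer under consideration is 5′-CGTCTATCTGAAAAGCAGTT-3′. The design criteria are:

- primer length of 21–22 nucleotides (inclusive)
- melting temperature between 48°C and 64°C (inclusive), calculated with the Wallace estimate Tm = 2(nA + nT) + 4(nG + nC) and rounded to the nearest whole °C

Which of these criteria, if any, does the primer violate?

Base counts: A=6, T=6, G=4, C=4 (length 20).
length: length 20, outside 21–22 ✗
Tm: Tm = 2·12 + 4·8 = 56°C ✓

Fails: length.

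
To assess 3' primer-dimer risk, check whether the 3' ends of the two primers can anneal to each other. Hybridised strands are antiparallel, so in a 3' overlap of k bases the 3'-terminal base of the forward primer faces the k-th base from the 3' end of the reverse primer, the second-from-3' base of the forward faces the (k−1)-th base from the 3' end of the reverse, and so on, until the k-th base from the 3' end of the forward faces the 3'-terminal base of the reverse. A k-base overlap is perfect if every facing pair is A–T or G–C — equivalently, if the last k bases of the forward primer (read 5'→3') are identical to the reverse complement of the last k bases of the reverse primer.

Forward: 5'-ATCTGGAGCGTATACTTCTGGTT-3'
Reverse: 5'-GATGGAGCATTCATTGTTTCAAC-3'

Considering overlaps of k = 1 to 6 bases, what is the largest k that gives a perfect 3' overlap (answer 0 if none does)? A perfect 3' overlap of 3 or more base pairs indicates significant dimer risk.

Last 6 bases (5'→3') — forward …CTGGTT, reverse …TTCAAC.
Reverse complement of the reverse primer's last 6 bases: GTTGAA; its first k bases are the reverse complement of the reverse primer's last k bases, so a perfect k-base overlap needs the forward primer's last k bases to equal them.
Comparing (forward last k vs required): k=1: T vs G ✗; k=2: TT vs GT ✗; k=3: GTT vs GTT ✓; k=4: GGTT vs GTTG ✗; k=5: TGGTT vs GTTGA ✗; k=6: CTGGTT vs GTTGAA ✗.
Only k = 3 is perfect, so the longest perfect 3' overlap is 3.

Longest perfect overlap: 3 complementary base pairs; significant dimer risk (threshold 3).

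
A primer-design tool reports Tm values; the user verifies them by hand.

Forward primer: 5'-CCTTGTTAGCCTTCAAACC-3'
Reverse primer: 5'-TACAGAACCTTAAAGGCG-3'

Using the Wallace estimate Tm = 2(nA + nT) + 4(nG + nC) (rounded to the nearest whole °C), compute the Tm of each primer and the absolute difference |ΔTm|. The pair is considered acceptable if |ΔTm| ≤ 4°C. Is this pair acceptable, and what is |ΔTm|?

Forward: A=4 T=6 G=2 C=7 → Tm = 2·10 + 4·9 = 56°C.
Reverse: A=7 T=3 G=4 C=4 → Tm = 2·10 + 4·8 = 52°C.
|ΔTm| = |56 − 52| = 4°C, ≤ 4°C.

|ΔTm| = 4°C; the pair is acceptable.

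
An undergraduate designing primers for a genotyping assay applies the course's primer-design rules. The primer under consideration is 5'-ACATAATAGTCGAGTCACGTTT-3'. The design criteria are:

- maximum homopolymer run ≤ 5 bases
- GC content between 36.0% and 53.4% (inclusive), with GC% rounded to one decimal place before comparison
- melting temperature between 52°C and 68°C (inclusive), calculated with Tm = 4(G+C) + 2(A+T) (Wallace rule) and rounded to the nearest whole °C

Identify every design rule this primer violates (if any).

Meets all criteria.

Base counts: A=7, T=7, G=4, C=4 (length 22).
homopolymer run: longest run = 3 ✓
GC content: GC 8/22 = 36.4% ✓
Tm: Tm = 2·14 + 4·8 = 60°C ✓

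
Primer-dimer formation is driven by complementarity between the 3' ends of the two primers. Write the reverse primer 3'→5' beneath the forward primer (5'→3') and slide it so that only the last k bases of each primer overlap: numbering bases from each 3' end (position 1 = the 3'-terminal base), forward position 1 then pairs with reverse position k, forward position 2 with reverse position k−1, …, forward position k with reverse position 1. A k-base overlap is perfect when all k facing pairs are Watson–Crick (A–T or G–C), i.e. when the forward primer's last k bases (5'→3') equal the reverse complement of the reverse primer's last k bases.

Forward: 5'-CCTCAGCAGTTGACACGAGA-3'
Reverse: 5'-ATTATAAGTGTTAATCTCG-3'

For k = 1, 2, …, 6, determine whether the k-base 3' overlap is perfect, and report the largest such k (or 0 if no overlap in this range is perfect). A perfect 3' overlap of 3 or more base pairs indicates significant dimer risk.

Longest perfect overlap: 5 complementary base pairs; significant dimer risk (threshold 3).

Last 6 bases (5'→3') — forward …ACGAGA, reverse …ATCTCG.
Reverse complement of the reverse primer's last 6 bases: CGAGAT; its first k bases are the reverse complement of the reverse primer's last k bases, so a perfect k-base overlap needs the forward primer's last k bases to equal them.
Comparing (forward last k vs required): k=1: A vs C ✗; k=2: GA vs CG ✗; k=3: AGA vs CGA ✗; k=4: GAGA vs CGAG ✗; k=5: CGAGA vs CGAGA ✓; k=6: ACGAGA vs CGAGAT ✗.
Only k = 5 is perfect, so the longest perfect 3' overlap is 5.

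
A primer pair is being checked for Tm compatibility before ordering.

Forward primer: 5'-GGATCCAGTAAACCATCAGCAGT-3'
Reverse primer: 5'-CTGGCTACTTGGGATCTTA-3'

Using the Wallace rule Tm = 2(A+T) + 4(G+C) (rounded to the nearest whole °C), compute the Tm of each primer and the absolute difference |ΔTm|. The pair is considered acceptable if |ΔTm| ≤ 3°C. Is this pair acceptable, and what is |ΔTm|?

Forward: A=8 T=4 G=5 C=6 → Tm = 2·12 + 4·11 = 68°C.
Reverse: A=3 T=7 G=5 C=4 → Tm = 2·10 + 4·9 = 56°C.
|ΔTm| = |68 − 56| = 12°C, > 3°C.

|ΔTm| = 12°C; the pair is not acceptable.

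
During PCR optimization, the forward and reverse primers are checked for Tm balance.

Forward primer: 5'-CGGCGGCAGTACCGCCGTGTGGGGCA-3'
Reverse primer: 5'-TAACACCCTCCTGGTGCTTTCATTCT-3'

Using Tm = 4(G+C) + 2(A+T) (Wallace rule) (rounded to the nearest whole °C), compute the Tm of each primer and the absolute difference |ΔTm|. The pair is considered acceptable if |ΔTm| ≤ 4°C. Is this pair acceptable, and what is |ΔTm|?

Forward: A=3 T=3 G=12 C=8 → Tm = 2·6 + 4·20 = 92°C.
Reverse: A=4 T=10 G=3 C=9 → Tm = 2·14 + 4·12 = 76°C.
|ΔTm| = |92 − 76| = 16°C, > 4°C.

|ΔTm| = 16°C; the pair is not acceptable.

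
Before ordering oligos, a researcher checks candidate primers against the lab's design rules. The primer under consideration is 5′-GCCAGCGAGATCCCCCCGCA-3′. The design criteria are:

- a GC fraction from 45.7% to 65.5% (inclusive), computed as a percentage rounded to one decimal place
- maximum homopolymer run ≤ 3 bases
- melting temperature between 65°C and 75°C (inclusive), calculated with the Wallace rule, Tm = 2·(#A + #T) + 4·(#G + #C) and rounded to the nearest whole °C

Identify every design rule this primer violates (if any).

Base counts: A=4, T=1, G=5, C=10 (length 20).
GC content: GC 15/20 = 75.0%, outside 45.7–65.5% ✗
homopolymer run: longest run = 6, exceeds 3 ✗
Tm: Tm = 2·5 + 4·15 = 70°C ✓

Fails: GC content, homopolymer run.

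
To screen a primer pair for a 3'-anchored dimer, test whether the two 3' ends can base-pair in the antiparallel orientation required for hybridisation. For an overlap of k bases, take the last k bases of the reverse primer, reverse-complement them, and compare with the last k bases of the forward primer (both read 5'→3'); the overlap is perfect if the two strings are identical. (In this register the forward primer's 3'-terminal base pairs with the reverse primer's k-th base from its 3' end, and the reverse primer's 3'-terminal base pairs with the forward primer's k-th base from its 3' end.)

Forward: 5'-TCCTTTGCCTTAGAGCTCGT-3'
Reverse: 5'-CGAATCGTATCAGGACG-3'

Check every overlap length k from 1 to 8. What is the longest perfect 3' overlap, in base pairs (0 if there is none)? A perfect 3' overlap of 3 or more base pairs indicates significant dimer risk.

Longest perfect overlap: 3 complementary base pairs; significant dimer risk (threshold 3).

Last 8 bases (5'→3') — forward …GAGCTCGT, reverse …TCAGGACG.
Reverse complement of the reverse primer's last 8 bases: CGTCCTGA; its first k bases are the reverse complement of the reverse primer's last k bases, so a perfect k-base overlap needs the forward primer's last k bases to equal them.
Comparing (forward last k vs required): k=1: T vs C ✗; k=2: GT vs CG ✗; k=3: CGT vs CGT ✓; k=4: TCGT vs CGTC ✗; k=5: CTCGT vs CGTCC ✗; k=6: GCTCGT vs CGTCCT ✗; k=7: AGCTCGT vs CGTCCTG ✗; k=8: GAGCTCGT vs CGTCCTGA ✗.
Only k = 3 is perfect, so the longest perfect 3' overlap is 3.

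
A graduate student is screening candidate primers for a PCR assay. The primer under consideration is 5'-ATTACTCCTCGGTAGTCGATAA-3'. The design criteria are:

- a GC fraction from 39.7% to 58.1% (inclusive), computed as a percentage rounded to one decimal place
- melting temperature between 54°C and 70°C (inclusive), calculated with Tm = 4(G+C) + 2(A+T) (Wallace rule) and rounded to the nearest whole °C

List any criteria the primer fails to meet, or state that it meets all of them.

Meets all criteria.

Base counts: A=6, T=7, G=4, C=5 (length 22).
GC content: GC 9/22 = 40.9% ✓
Tm: Tm = 2·13 + 4·9 = 62°C ✓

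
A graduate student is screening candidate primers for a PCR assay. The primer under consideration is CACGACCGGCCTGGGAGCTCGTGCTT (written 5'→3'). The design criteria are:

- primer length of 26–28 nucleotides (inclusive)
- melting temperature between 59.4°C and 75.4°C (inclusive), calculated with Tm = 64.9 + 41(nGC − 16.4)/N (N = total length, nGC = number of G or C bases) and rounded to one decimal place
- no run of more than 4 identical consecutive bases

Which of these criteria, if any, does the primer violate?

Base counts: A=3, T=5, G=9, C=9 (length 26).
length: length 26 ✓
Tm: Tm = 64.9 + 41·(18 − 16.4)/26 = 67.4°C ✓
homopolymer run: longest run = 3 ✓

Meets all criteria.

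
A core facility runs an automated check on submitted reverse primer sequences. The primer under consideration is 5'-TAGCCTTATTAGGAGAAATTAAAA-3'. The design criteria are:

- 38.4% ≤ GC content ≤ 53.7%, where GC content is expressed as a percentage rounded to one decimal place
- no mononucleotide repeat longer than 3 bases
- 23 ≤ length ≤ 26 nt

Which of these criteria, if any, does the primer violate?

Fails: GC content, homopolymer run.

Base counts: A=11, T=7, G=4, C=2 (length 24).
GC content: GC 6/24 = 25.0%, outside 38.4–53.7% ✗
homopolymer run: longest run = 4, exceeds 3 ✗
length: length 24 ✓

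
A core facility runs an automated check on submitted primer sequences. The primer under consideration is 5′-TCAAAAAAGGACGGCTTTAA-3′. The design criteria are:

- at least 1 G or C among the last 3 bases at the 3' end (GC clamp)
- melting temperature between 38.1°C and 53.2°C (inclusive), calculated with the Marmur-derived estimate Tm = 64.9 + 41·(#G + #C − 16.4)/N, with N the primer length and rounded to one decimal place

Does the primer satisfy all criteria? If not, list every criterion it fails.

Base counts: A=9, T=4, G=4, C=3 (length 20).
GC clamp: 3' end TAA has 0 G/C, need ≥1 ✗
Tm: Tm = 64.9 + 41·(7 − 16.4)/20 = 45.6°C ✓

Fails: GC clamp.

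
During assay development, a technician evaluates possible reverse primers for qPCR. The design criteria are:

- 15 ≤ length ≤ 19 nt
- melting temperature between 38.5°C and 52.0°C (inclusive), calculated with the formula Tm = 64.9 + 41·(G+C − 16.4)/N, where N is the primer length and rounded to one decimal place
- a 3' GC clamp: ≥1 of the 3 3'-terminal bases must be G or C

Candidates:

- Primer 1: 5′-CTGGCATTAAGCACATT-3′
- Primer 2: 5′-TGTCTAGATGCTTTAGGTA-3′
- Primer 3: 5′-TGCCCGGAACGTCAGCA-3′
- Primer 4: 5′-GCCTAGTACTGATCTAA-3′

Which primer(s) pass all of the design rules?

Primer 1 (17 nt, A=5 T=5 G=3 C=4): length 17 ✓; Tm = 64.9 + 41·(7 − 16.4)/17 = 42.2°C ✓; 3' end ATT has 0 G/C, need ≥1 ✗ — fails.
Primer 2 (19 nt, A=4 T=8 G=5 C=2): length 19 ✓; Tm = 64.9 + 41·(7 − 16.4)/19 = 44.6°C ✓; 3' end GTA has 1 G/C ✓ — passes.
Primer 3 (17 nt, A=4 T=2 G=5 C=6): length 17 ✓; Tm = 64.9 + 41·(11 − 16.4)/17 = 51.9°C ✓; 3' end GCA has 2 G/C ✓ — passes.
Primer 4 (17 nt, A=5 T=5 G=3 C=4): length 17 ✓; Tm = 64.9 + 41·(7 − 16.4)/17 = 42.2°C ✓; 3' end TAA has 0 G/C, need ≥1 ✗ — fails.

Primer 2 and Primer 3.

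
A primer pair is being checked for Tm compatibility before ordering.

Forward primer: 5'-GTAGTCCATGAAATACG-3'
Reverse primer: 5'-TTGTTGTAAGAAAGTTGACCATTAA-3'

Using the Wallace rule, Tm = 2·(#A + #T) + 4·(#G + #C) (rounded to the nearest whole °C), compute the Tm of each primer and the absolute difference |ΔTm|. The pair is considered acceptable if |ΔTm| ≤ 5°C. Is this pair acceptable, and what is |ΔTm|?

|ΔTm| = 16°C; the pair is not acceptable.

Forward: A=6 T=4 G=4 C=3 → Tm = 2·10 + 4·7 = 48°C.
Reverse: A=9 T=9 G=5 C=2 → Tm = 2·18 + 4·7 = 64°C.
|ΔTm| = |48 − 64| = 16°C, > 5°C.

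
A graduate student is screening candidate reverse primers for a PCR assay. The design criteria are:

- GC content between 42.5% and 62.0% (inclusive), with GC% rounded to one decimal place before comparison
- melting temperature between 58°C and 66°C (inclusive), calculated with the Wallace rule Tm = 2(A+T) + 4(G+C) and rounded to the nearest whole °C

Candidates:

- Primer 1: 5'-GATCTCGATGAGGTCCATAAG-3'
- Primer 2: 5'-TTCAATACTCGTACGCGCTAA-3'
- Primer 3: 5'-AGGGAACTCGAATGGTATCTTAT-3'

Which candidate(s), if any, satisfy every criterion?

Primer 1 and Primer 2.

Primer 1 (21 nt, A=6 T=5 G=6 C=4): GC 10/21 = 47.6% ✓; Tm = 2·11 + 4·10 = 62°C ✓ — passes.
Primer 2 (21 nt, A=6 T=6 G=3 C=6): GC 9/21 = 42.9% ✓; Tm = 2·12 + 4·9 = 60°C ✓ — passes.
Primer 3 (23 nt, A=7 T=7 G=6 C=3): GC 9/23 = 39.1%, outside 42.5–62.0% ✗; Tm = 2·14 + 4·9 = 64°C ✓ — fails.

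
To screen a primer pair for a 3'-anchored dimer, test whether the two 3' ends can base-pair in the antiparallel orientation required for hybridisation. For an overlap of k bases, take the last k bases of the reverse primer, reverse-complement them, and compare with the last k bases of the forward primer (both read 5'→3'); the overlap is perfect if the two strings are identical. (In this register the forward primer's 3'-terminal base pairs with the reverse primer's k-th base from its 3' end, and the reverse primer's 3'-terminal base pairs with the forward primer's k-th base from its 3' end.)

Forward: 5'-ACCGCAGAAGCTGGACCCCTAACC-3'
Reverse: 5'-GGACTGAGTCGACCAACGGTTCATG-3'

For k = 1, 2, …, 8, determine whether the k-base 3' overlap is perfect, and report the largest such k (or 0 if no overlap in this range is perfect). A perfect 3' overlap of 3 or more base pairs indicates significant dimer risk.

Last 8 bases (5'→3') — forward …CCCTAACC, reverse …GGTTCATG.
Reverse complement of the reverse primer's last 8 bases: CATGAACC; its first k bases are the reverse complement of the reverse primer's last k bases, so a perfect k-base overlap needs the forward primer's last k bases to equal them.
Comparing (forward last k vs required): k=1: C vs C ✓; k=2: CC vs CA ✗; k=3: ACC vs CAT ✗; k=4: AACC vs CATG ✗; k=5: TAACC vs CATGA ✗; k=6: CTAACC vs CATGAA ✗; k=7: CCTAACC vs CATGAAC ✗; k=8: CCCTAACC vs CATGAACC ✗.
Only k = 1 is perfect, so the longest perfect 3' overlap is 1.

Longest perfect overlap: 1 complementary base pair; below the dimer-risk threshold (threshold 3).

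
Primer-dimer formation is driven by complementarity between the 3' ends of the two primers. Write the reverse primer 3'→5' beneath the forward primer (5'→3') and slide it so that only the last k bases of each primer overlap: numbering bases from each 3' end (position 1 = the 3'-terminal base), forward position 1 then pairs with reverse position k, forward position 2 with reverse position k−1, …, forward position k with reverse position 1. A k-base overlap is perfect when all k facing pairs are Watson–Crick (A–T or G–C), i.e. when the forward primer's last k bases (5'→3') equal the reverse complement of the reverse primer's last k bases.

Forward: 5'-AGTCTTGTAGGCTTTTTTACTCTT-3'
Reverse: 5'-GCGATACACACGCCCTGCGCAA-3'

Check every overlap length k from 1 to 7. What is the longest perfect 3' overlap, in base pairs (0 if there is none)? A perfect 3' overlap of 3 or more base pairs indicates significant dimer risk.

Last 7 bases (5'→3') — forward …TACTCTT, reverse …TGCGCAA.
Reverse complement of the reverse primer's last 7 bases: TTGCGCA; its first k bases are the reverse complement of the reverse primer's last k bases, so a perfect k-base overlap needs the forward primer's last k bases to equal them.
Comparing (forward last k vs required): k=1: T vs T ✓; k=2: TT vs TT ✓; k=3: CTT vs TTG ✗; k=4: TCTT vs TTGC ✗; k=5: CTCTT vs TTGCG ✗; k=6: ACTCTT vs TTGCGC ✗; k=7: TACTCTT vs TTGCGCA ✗.
Perfect overlaps at k = 1, 2; the largest is 2.

Longest perfect overlap: 2 complementary base pairs; below the dimer-risk threshold (threshold 3).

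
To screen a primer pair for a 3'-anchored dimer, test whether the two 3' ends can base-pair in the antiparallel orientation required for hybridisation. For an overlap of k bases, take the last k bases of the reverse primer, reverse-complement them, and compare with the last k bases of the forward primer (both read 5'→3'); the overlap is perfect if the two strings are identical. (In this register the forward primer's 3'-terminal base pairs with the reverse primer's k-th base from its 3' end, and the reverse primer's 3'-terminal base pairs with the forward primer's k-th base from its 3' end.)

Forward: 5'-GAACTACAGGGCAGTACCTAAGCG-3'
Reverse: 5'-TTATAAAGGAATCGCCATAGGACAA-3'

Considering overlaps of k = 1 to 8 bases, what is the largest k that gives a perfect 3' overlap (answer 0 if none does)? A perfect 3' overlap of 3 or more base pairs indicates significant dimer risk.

Longest perfect overlap: 0 complementary base pairs; below the dimer-risk threshold (threshold 3).

Last 8 bases (5'→3') — forward …CCTAAGCG, reverse …TAGGACAA.
Reverse complement of the reverse primer's last 8 bases: TTGTCCTA; its first k bases are the reverse complement of the reverse primer's last k bases, so a perfect k-base overlap needs the forward primer's last k bases to equal them.
Comparing (forward last k vs required): k=1: G vs T ✗; k=2: CG vs TT ✗; k=3: GCG vs TTG ✗; k=4: AGCG vs TTGT ✗; k=5: AAGCG vs TTGTC ✗; k=6: TAAGCG vs TTGTCC ✗; k=7: CTAAGCG vs TTGTCCT ✗; k=8: CCTAAGCG vs TTGTCCTA ✗.
No overlap length from 1 to 8 is perfect, so the longest perfect 3' overlap is 0.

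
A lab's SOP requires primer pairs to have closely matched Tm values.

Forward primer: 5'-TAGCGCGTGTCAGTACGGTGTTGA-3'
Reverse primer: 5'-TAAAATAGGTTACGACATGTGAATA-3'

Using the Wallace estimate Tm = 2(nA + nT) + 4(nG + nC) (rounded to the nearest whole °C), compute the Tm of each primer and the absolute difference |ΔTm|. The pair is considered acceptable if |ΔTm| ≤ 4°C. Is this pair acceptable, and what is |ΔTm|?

Forward: A=4 T=7 G=9 C=4 → Tm = 2·11 + 4·13 = 74°C.
Reverse: A=11 T=7 G=5 C=2 → Tm = 2·18 + 4·7 = 64°C.
|ΔTm| = |74 − 64| = 10°C, > 4°C.

|ΔTm| = 10°C; the pair is not acceptable.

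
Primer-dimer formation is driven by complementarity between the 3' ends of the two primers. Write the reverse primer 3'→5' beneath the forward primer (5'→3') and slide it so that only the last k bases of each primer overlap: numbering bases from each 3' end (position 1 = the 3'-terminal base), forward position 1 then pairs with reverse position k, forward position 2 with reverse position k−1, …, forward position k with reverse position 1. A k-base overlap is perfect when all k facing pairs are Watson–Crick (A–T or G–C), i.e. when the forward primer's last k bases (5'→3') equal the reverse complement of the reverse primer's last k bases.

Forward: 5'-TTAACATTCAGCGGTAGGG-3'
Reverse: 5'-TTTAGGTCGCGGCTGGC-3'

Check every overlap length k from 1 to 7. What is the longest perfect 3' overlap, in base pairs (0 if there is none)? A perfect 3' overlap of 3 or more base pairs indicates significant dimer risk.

Longest perfect overlap: 1 complementary base pair; below the dimer-risk threshold (threshold 3).

Last 7 bases (5'→3') — forward …GGTAGGG, reverse …GGCTGGC.
Reverse complement of the reverse primer's last 7 bases: GCCAGCC; its first k bases are the reverse complement of the reverse primer's last k bases, so a perfect k-base overlap needs the forward primer's last k bases to equal them.
Comparing (forward last k vs required): k=1: G vs G ✓; k=2: GG vs GC ✗; k=3: GGG vs GCC ✗; k=4: AGGG vs GCCA ✗; k=5: TAGGG vs GCCAG ✗; k=6: GTAGGG vs GCCAGC ✗; k=7: GGTAGGG vs GCCAGCC ✗.
Only k = 1 is perfect, so the longest perfect 3' overlap is 1.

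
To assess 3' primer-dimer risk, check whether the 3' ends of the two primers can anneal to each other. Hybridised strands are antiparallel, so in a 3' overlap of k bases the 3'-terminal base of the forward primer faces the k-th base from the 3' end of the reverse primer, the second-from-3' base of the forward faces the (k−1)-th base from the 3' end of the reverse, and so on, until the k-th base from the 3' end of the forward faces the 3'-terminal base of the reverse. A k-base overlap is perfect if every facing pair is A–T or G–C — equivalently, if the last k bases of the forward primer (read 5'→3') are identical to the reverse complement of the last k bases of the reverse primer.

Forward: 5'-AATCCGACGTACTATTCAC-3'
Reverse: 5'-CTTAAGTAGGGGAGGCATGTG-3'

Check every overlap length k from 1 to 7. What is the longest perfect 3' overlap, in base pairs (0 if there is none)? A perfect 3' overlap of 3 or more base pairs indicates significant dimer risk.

Last 7 bases (5'→3') — forward …TATTCAC, reverse …GCATGTG.
Reverse complement of the reverse primer's last 7 bases: CACATGC; its first k bases are the reverse complement of the reverse primer's last k bases, so a perfect k-base overlap needs the forward primer's last k bases to equal them.
Comparing (forward last k vs required): k=1: C vs C ✓; k=2: AC vs CA ✗; k=3: CAC vs CAC ✓; k=4: TCAC vs CACA ✗; k=5: TTCAC vs CACAT ✗; k=6: ATTCAC vs CACATG ✗; k=7: TATTCAC vs CACATGC ✗.
Perfect overlaps at k = 1, 3; the largest is 3.

Longest perfect overlap: 3 complementary base pairs; significant dimer risk (threshold 3).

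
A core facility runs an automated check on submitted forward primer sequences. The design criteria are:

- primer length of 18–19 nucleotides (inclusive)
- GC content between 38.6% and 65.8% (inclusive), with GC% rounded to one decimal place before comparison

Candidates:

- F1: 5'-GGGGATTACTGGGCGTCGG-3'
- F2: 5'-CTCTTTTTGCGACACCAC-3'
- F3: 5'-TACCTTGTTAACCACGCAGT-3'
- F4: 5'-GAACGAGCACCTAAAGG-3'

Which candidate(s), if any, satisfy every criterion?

F2 only.

F1 (19 nt, A=2 T=4 G=10 C=3): length 19 ✓; GC 13/19 = 68.4%, outside 38.6–65.8% ✗ — fails.
F2 (18 nt, A=3 T=6 G=2 C=7): length 18 ✓; GC 9/18 = 50.0% ✓ — passes.
F3 (20 nt, A=5 T=6 G=3 C=6): length 20, outside 18–19 ✗; GC 9/20 = 45.0% ✓ — fails.
F4 (17 nt, A=7 T=1 G=5 C=4): length 17, outside 18–19 ✗; GC 9/17 = 52.9% ✓ — fails.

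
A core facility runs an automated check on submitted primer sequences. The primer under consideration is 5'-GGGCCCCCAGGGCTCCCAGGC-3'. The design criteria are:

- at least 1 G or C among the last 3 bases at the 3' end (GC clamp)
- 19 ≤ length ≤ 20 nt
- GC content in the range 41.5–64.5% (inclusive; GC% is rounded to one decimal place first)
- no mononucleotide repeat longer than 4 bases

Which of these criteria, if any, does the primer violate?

Fails: length, GC content, homopolymer run.

Base counts: A=2, T=1, G=8, C=10 (length 21).
GC clamp: 3' end GGC has 3 G/C ✓
length: length 21, outside 19–20 ✗
GC content: GC 18/21 = 85.7%, outside 41.5–64.5% ✗
homopolymer run: longest run = 5, exceeds 4 ✗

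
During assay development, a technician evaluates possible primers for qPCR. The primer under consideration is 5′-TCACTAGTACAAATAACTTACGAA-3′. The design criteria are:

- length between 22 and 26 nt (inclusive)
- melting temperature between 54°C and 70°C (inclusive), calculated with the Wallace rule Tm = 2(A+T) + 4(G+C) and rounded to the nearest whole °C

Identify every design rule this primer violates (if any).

Meets all criteria.

Base counts: A=11, T=6, G=2, C=5 (length 24).
length: length 24 ✓
Tm: Tm = 2·17 + 4·7 = 62°C ✓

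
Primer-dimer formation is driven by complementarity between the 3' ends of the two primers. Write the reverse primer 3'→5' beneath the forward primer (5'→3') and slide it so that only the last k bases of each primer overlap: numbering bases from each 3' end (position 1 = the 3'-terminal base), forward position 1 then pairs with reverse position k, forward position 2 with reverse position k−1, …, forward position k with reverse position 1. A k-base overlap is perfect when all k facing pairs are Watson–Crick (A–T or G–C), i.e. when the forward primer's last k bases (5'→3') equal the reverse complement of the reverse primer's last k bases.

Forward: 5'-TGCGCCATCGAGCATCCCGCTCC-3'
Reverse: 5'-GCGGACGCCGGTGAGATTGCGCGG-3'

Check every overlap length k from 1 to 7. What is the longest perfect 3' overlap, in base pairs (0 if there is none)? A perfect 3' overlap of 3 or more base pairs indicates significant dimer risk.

Last 7 bases (5'→3') — forward …CCGCTCC, reverse …TGCGCGG.
Reverse complement of the reverse primer's last 7 bases: CCGCGCA; its first k bases are the reverse complement of the reverse primer's last k bases, so a perfect k-base overlap needs the forward primer's last k bases to equal them.
Comparing (forward last k vs required): k=1: C vs C ✓; k=2: CC vs CC ✓; k=3: TCC vs CCG ✗; k=4: CTCC vs CCGC ✗; k=5: GCTCC vs CCGCG ✗; k=6: CGCTCC vs CCGCGC ✗; k=7: CCGCTCC vs CCGCGCA ✗.
Perfect overlaps at k = 1, 2; the largest is 2.

Longest perfect overlap: 2 complementary base pairs; below the dimer-risk threshold (threshold 3).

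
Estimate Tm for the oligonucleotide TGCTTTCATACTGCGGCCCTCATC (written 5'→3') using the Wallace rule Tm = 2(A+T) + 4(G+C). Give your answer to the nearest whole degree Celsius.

Base counts: A=3, T=8, G=4, C=9 (length 24).
Tm = 2·(3+8) + 4·(4+9) = 2·11 + 4·13 = 22 + 52 = 74°C.

74°C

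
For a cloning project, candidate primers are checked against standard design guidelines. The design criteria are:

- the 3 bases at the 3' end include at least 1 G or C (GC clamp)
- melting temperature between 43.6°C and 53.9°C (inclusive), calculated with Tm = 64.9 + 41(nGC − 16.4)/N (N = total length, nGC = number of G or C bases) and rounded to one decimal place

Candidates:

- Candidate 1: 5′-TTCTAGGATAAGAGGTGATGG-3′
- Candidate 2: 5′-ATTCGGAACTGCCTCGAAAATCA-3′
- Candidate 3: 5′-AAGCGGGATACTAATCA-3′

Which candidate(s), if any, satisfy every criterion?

Candidate 1 (21 nt, A=6 T=6 G=8 C=1): 3' end TGG has 2 G/C ✓; Tm = 64.9 + 41·(9 − 16.4)/21 = 50.5°C ✓ — passes.
Candidate 2 (23 nt, A=8 T=5 G=4 C=6): 3' end TCA has 1 G/C ✓; Tm = 64.9 + 41·(10 − 16.4)/23 = 53.5°C ✓ — passes.
Candidate 3 (17 nt, A=7 T=3 G=4 C=3): 3' end TCA has 1 G/C ✓; Tm = 64.9 + 41·(7 − 16.4)/17 = 42.2°C, outside 43.6–53.9°C ✗ — fails.

Candidate 1 and Candidate 2.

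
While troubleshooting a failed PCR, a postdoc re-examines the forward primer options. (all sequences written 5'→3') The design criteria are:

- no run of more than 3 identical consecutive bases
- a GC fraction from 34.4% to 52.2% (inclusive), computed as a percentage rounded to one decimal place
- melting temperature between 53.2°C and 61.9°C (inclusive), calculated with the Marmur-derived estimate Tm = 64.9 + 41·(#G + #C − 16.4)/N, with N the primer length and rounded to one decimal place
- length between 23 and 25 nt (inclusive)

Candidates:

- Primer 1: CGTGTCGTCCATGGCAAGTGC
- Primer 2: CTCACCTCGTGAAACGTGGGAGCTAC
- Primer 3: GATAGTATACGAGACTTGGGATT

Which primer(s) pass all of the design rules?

Primer 1 (21 nt, A=3 T=5 G=7 C=6): longest run = 2 ✓; GC 13/21 = 61.9%, outside 34.4–52.2% ✗; Tm = 64.9 + 41·(13 − 16.4)/21 = 58.3°C ✓; length 21, outside 23–25 ✗ — fails.
Primer 2 (26 nt, A=6 T=5 G=7 C=8): longest run = 3 ✓; GC 15/26 = 57.7%, outside 34.4–52.2% ✗; Tm = 64.9 + 41·(15 − 16.4)/26 = 62.7°C, outside 53.2–61.9°C ✗; length 26, outside 23–25 ✗ — fails.
Primer 3 (23 nt, A=7 T=7 G=7 C=2): longest run = 3 ✓; GC 9/23 = 39.1% ✓; Tm = 64.9 + 41·(9 − 16.4)/23 = 51.7°C, outside 53.2–61.9°C ✗; length 23 ✓ — fails.

None of the candidates satisfy all criteria.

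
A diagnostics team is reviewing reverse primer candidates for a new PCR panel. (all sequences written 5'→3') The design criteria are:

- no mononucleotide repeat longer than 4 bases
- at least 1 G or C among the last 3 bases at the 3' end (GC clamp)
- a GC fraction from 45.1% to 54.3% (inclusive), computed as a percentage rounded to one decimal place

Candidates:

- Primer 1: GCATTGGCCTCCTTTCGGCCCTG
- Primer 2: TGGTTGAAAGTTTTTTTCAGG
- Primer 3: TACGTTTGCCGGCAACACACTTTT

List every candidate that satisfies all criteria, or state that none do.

Primer 1 (23 nt, A=1 T=7 G=6 C=9): longest run = 3 ✓; 3' end CTG has 2 G/C ✓; GC 15/23 = 65.2%, outside 45.1–54.3% ✗ — fails.
Primer 2 (21 nt, A=4 T=10 G=6 C=1): longest run = 7, exceeds 4 ✗; 3' end AGG has 2 G/C ✓; GC 7/21 = 33.3%, outside 45.1–54.3% ✗ — fails.
Primer 3 (24 nt, A=5 T=8 G=4 C=7): longest run = 4 ✓; 3' end TTT has 0 G/C, need ≥1 ✗; GC 11/24 = 45.8% ✓ — fails.

None of the candidates satisfy all criteria.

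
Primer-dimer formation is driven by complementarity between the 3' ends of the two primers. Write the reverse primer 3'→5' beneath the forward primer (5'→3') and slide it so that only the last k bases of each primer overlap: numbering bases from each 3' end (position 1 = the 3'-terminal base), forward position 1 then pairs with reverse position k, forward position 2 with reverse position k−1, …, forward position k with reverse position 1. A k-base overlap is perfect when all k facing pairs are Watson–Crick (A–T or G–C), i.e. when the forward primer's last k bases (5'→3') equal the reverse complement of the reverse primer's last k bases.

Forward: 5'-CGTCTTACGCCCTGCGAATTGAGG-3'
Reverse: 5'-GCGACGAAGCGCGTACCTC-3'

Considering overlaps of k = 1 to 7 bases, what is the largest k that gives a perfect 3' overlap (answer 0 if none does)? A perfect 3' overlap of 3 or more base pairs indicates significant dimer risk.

Longest perfect overlap: 4 complementary base pairs; significant dimer risk (threshold 3).

Last 7 bases (5'→3') — forward …ATTGAGG, reverse …GTACCTC.
Reverse complement of the reverse primer's last 7 bases: GAGGTAC; its first k bases are the reverse complement of the reverse primer's last k bases, so a perfect k-base overlap needs the forward primer's last k bases to equal them.
Comparing (forward last k vs required): k=1: G vs G ✓; k=2: GG vs GA ✗; k=3: AGG vs GAG ✗; k=4: GAGG vs GAGG ✓; k=5: TGAGG vs GAGGT ✗; k=6: TTGAGG vs GAGGTA ✗; k=7: ATTGAGG vs GAGGTAC ✗.
Perfect overlaps at k = 1, 4; the largest is 4.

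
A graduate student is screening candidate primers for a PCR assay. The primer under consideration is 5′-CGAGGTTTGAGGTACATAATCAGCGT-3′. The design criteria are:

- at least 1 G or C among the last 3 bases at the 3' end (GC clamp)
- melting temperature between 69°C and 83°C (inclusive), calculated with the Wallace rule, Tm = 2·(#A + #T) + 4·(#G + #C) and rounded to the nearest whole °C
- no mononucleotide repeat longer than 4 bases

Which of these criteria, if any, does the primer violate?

Meets all criteria.

Base counts: A=7, T=7, G=8, C=4 (length 26).
GC clamp: 3' end CGT has 2 G/C ✓
Tm: Tm = 2·14 + 4·12 = 76°C ✓
homopolymer run: longest run = 3 ✓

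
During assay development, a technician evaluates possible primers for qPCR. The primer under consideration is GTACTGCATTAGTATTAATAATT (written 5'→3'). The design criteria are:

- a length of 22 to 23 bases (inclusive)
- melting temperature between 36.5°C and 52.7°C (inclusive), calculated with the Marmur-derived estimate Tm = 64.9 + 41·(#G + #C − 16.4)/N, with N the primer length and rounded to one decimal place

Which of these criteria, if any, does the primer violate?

Meets all criteria.

Base counts: A=8, T=10, G=3, C=2 (length 23).
length: length 23 ✓
Tm: Tm = 64.9 + 41·(5 − 16.4)/23 = 44.6°C ✓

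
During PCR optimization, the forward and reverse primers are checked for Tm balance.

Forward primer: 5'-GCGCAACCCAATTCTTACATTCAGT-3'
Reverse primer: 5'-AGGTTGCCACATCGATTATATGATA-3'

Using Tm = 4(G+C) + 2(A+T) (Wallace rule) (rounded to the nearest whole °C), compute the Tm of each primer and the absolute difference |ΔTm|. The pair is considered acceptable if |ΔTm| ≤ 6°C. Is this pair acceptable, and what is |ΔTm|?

Forward: A=7 T=7 G=3 C=8 → Tm = 2·14 + 4·11 = 72°C.
Reverse: A=8 T=8 G=5 C=4 → Tm = 2·16 + 4·9 = 68°C.
|ΔTm| = |72 − 68| = 4°C, ≤ 6°C.

|ΔTm| = 4°C; the pair is acceptable.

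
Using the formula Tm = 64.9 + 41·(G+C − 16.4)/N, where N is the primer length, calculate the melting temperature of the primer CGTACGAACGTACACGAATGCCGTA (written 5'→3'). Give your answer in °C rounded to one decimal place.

Base counts: A=8, T=4, G=6, C=7; G+C = 13, N = 25.
Tm = 64.9 + 41·(13 − 16.4)/25 = 64.9 + -139.40/25 = 59.3°C.

59.3°C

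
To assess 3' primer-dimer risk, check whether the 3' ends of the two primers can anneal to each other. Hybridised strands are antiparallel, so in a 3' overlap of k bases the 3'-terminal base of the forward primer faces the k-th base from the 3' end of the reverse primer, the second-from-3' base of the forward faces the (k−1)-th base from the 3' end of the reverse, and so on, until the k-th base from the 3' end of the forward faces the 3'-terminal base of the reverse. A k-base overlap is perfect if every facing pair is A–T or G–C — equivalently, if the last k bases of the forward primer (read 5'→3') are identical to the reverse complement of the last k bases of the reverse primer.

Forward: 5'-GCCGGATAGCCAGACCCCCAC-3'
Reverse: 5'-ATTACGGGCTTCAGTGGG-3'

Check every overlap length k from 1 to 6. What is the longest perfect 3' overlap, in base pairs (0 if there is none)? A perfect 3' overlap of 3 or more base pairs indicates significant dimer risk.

Last 6 bases (5'→3') — forward …CCCCAC, reverse …AGTGGG.
Reverse complement of the reverse primer's last 6 bases: CCCACT; its first k bases are the reverse complement of the reverse primer's last k bases, so a perfect k-base overlap needs the forward primer's last k bases to equal them.
Comparing (forward last k vs required): k=1: C vs C ✓; k=2: AC vs CC ✗; k=3: CAC vs CCC ✗; k=4: CCAC vs CCCA ✗; k=5: CCCAC vs CCCAC ✓; k=6: CCCCAC vs CCCACT ✗.
Perfect overlaps at k = 1, 5; the largest is 5.

Longest perfect overlap: 5 complementary base pairs; significant dimer risk (threshold 3).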